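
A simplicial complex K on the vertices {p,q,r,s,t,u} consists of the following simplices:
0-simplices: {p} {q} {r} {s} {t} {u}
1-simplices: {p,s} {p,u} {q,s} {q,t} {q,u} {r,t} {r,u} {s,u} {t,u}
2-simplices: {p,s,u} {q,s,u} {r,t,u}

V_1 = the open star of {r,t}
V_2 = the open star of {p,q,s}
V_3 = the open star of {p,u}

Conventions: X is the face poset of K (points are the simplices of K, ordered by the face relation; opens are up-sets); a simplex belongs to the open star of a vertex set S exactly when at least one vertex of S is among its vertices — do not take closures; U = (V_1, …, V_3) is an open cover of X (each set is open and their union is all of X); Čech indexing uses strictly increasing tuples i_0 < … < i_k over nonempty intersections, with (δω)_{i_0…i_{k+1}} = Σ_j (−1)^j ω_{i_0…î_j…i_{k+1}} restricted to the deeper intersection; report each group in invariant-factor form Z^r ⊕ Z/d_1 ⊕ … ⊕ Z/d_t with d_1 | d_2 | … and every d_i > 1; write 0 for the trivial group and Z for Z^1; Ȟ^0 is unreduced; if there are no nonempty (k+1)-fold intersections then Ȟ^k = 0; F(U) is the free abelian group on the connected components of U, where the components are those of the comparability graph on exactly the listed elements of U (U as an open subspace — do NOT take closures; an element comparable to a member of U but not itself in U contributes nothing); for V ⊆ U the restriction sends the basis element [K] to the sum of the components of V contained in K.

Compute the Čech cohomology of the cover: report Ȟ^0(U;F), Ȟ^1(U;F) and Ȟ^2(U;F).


Ȟ^0(U;F) ≅ Z; Ȟ^1(U;F) ≅ Z; Ȟ^2(U;F) ≅ 0

nonempty overlaps:
  V1={{r},{t},{q,t},{r,t},{r,u},{t,u},{r,t,u}} V2={{p},{q},{s},{p,s},{p,u},{q,s},{q,t},{q,u},{s,u},{p,s,u},{q,s,u}} V3={{p},{u},{p,s},{p,u},{q,u},{r,u},{s,u},{t,u},{p,s,u},{q,s,u},{r,t,u}}
  V12={{q,t}} V13={{r,u},{t,u},{r,t,u}} V23={{p},{p,s},{p,u},{q,u},{s,u},{p,s,u},{q,s,u}}
components per intersection:
  V1: {{r},{t},{q,t},{r,t},{r,u},{t,u},{r,t,u}}
  V2: {{p},{q},{s},{p,s},{p,u},{q,s},{q,t},{q,u},{s,u},{p,s,u},{q,s,u}}
  V3: {{p},{u},{p,s},{p,u},{q,u},{r,u},{s,u},{t,u},{p,s,u},{q,s,u},{r,t,u}}
  V12: {{q,t}}
  V13: {{r,u},{t,u},{r,t,u}}
  V23: {{p},{p,s},{p,u},{q,u},{s,u},{p,s,u},{q,s,u}}
C dims 3,3; δ0: rk 2, SNF 1^2
degree 0: 3−2−0 = 1 → Ȟ^0 ≅ Z
degree 1: 3−0−2 = 1 → Ȟ^1 ≅ Z
degree 2: 0−0−0 = 0 → Ȟ^2 ≅ 0


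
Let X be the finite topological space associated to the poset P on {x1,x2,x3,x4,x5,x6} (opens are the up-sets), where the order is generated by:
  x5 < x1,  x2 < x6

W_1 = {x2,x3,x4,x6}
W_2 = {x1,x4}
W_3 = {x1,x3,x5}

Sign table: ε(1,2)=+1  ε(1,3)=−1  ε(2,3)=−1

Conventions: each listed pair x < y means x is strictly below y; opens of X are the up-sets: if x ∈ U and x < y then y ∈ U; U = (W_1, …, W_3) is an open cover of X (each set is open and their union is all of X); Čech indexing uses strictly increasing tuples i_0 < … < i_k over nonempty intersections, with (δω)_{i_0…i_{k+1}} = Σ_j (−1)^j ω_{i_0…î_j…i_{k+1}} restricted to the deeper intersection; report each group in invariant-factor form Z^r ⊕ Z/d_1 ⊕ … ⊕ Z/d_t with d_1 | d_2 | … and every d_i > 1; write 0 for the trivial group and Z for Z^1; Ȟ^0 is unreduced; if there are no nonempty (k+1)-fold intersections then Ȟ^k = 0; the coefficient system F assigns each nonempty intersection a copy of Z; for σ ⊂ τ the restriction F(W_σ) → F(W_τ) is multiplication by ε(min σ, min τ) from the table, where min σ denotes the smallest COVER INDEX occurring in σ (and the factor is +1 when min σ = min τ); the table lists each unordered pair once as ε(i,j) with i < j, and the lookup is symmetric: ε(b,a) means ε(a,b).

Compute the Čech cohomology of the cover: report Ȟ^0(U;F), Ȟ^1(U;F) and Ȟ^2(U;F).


nerve of the cover:
  W12={x4} W13={x3} W23={x1}
C dims 3,3; δ0: rk 2, SNF 1^2
Ȟ^0 = (3 − 2) − 0 = 1, so Ȟ^0 ≅ Z
Ȟ^1 = (3 − 0) − 2 = 1, so Ȟ^1 ≅ Z
Ȟ^2 = (0 − 0) − 0 = 0, so Ȟ^2 ≅ 0

Ȟ^0 ≅ Z,  Ȟ^1 ≅ Z,  Ȟ^2 ≅ 0


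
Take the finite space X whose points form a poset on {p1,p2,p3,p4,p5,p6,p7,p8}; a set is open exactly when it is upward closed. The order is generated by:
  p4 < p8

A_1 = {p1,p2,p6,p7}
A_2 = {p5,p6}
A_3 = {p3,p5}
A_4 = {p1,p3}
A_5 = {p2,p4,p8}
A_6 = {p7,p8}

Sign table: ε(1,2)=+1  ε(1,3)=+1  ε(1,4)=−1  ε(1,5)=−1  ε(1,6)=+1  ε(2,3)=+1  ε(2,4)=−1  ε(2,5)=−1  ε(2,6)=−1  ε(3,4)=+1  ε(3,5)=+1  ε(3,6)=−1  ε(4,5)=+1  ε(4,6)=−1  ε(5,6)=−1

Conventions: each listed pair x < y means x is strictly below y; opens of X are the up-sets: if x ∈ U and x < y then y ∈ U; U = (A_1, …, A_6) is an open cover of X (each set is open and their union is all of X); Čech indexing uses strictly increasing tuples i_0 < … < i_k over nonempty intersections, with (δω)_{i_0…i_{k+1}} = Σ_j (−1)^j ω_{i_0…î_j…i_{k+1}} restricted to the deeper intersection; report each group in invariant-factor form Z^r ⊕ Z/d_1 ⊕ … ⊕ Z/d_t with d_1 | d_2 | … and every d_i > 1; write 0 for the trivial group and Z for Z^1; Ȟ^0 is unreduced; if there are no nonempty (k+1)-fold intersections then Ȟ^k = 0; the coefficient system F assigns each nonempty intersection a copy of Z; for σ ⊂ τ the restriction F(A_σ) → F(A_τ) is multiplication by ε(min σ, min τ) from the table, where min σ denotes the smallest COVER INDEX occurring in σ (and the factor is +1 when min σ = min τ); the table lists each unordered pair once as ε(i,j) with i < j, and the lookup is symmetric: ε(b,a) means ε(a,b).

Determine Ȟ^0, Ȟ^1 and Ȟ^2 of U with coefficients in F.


Ȟ^0 ≅ 0, Ȟ^1 ≅ Z ⊕ Z/2, Ȟ^2 ≅ 0

nonempty overlaps:
  A12={p6} A14={p1} A15={p2} A16={p7} A23={p5} A34={p3} A56={p8}
C dims 6,7; δ0: rk 6, SNF 1^5·2
degree 0: 6−6−0 = 0 → Ȟ^0 ≅ 0
degree 1: 7−0−6 = 1 plus torsion [2] → Ȟ^1 ≅ Z ⊕ Z/2
degree 2: 0−0−0 = 0 → Ȟ^2 ≅ 0


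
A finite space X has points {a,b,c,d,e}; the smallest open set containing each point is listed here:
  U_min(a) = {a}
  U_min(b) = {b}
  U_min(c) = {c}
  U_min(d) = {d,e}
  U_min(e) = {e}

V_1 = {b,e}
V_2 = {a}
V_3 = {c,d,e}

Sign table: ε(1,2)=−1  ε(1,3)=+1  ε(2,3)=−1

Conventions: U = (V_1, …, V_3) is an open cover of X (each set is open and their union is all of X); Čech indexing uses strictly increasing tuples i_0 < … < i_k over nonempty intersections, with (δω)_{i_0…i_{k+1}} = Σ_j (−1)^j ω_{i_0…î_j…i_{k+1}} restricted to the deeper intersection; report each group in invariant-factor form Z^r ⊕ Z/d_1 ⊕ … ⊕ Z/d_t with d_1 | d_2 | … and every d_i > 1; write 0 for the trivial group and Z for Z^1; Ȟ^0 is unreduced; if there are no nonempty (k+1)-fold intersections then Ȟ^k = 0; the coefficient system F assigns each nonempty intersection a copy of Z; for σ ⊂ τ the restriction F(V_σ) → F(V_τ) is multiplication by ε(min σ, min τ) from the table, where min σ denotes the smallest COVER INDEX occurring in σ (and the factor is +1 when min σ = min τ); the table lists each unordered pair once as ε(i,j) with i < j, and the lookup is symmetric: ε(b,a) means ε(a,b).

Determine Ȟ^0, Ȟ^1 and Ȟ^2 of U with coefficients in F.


nonempty intersections:
  V13={e}
C dims 3,1; δ0: rk 1, SNF 1^1
Ȟ^0: (3−1)−0=2 ⇒ Z^2
Ȟ^1: (1−0)−1=0 ⇒ 0
Ȟ^2: (0−0)−0=0 ⇒ 0

Ȟ^0 ≅ Z^2,  Ȟ^1 ≅ 0,  Ȟ^2 ≅ 0


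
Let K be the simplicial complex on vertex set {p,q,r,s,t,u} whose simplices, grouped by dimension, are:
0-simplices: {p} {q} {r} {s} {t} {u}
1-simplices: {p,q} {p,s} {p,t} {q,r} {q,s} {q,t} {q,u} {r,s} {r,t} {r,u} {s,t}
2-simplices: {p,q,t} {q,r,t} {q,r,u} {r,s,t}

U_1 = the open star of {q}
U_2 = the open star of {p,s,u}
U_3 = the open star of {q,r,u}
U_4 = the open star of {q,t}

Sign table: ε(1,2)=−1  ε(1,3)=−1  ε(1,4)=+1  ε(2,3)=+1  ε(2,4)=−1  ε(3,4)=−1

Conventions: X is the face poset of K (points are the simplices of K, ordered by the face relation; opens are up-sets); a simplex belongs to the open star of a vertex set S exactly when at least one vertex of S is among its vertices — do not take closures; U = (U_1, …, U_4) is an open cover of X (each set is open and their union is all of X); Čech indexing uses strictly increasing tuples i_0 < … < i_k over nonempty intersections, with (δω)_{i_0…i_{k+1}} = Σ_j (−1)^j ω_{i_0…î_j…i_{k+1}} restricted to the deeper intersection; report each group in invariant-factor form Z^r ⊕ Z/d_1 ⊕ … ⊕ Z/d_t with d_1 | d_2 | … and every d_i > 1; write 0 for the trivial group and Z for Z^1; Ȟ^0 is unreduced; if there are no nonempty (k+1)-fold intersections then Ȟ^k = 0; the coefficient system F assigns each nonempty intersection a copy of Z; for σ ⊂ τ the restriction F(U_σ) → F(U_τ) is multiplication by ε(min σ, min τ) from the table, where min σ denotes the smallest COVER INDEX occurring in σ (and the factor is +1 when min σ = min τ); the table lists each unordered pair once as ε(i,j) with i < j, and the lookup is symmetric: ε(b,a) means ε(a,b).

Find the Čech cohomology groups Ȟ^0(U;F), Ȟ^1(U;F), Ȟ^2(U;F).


nonempty intersections:
  U1={{q},{p,q},{q,r},{q,s},{q,t},{q,u},{p,q,t},{q,r,t},{q,r,u}} U2={{p},{s},{u},{p,q},{p,s},{p,t},{q,s},{q,u},{r,s},{r,u},{s,t},{p,q,t},{q,r,u},{r,s,t}} U3={{q},{r},{u},{p,q},{q,r},{q,s},{q,t},{q,u},{r,s},{r,t},{r,u},{p,q,t},{q,r,t},{q,r,u},{r,s,t}} U4={{q},{t},{p,q},{p,t},{q,r},{q,s},{q,t},{q,u},{r,t},{s,t},{p,q,t},{q,r,t},{q,r,u},{r,s,t}}
  U12={{p,q},{q,s},{q,u},{p,q,t},{q,r,u}} U13={{q},{p,q},{q,r},{q,s},{q,t},{q,u},{p,q,t},{q,r,t},{q,r,u}} U14={{q},{p,q},{q,r},{q,s},{q,t},{q,u},{p,q,t},{q,r,t},{q,r,u}} U23={{u},{p,q},{q,s},{q,u},{r,s},{r,u},{p,q,t},{q,r,u},{r,s,t}} U24={{p,q},{p,t},{q,s},{q,u},{s,t},{p,q,t},{q,r,u},{r,s,t}} U34={{q},{p,q},{q,r},{q,s},{q,t},{q,u},{r,t},{p,q,t},{q,r,t},{q,r,u},{r,s,t}}
  U123={{p,q},{q,s},{q,u},{p,q,t},{q,r,u}} U124={{p,q},{q,s},{q,u},{p,q,t},{q,r,u}} U134={{q},{p,q},{q,r},{q,s},{q,t},{q,u},{p,q,t},{q,r,t},{q,r,u}} U234={{p,q},{q,s},{q,u},{p,q,t},{q,r,u},{r,s,t}}
  U1234={{p,q},{q,s},{q,u},{p,q,t},{q,r,u}}
C dims 4,6,4,1; δ0: rk 3, SNF 1^3; δ1: rk 3, SNF 1^3; δ2: rk 1, SNF 1^1
Ȟ^0: (4−3)−0=1 ⇒ Z
Ȟ^1: (6−3)−3=0 ⇒ 0
Ȟ^2: (4−1)−3=0 ⇒ 0

Ȟ^0 = Z; Ȟ^1 = 0; Ȟ^2 = 0


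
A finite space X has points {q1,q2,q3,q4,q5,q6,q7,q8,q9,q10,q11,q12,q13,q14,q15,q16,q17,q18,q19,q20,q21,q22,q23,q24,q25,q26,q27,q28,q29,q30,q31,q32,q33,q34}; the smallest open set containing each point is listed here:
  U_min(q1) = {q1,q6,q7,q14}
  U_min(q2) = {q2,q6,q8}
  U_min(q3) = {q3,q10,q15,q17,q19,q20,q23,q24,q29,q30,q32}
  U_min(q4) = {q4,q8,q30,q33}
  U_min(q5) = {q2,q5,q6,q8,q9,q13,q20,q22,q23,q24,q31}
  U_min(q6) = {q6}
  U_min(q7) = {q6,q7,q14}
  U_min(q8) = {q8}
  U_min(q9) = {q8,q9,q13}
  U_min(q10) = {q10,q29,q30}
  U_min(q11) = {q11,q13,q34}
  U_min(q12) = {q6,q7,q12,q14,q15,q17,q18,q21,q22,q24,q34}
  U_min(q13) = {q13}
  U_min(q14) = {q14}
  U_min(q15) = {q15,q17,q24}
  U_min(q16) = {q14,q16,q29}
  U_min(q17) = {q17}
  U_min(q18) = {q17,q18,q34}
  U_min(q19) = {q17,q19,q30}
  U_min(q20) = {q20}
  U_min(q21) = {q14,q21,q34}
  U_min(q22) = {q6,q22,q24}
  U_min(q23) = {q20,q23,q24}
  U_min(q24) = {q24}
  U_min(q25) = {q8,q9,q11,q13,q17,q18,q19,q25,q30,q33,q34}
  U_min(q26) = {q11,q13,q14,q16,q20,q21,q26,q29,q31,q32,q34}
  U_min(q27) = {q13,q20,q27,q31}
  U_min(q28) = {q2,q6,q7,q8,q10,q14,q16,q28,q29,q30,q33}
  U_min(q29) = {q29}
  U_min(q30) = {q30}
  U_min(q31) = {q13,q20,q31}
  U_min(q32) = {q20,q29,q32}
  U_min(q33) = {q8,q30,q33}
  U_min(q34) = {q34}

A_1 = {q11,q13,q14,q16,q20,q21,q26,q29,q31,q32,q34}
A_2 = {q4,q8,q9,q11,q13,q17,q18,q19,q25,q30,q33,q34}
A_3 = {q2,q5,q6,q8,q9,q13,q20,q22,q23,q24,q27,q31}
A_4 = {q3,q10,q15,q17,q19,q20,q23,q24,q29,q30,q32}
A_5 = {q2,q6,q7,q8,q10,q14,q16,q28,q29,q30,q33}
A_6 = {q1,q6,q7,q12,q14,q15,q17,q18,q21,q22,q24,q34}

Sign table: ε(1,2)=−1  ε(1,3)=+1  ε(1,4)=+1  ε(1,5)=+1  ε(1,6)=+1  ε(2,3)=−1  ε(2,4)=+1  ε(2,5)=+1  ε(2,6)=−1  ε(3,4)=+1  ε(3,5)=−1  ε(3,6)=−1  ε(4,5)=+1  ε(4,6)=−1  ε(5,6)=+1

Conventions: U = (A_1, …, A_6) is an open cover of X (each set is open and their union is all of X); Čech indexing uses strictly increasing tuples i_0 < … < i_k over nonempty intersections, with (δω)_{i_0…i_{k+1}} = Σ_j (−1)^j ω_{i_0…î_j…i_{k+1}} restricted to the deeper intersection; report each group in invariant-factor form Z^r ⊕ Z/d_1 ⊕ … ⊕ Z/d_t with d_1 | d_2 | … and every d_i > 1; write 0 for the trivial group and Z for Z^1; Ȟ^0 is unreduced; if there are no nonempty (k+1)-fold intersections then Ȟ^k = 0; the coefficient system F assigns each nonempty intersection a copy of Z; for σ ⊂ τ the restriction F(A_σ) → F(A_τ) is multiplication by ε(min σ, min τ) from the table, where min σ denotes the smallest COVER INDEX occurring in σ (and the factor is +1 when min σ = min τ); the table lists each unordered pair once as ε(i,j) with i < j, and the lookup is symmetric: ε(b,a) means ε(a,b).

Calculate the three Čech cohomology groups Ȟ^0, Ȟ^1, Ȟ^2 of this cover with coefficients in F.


Ȟ^0(U;F) ≅ 0, Ȟ^1(U;F) ≅ Z/2 and Ȟ^2(U;F) ≅ Z

nonempty overlaps:
  A12={q11,q13,q34} A13={q13,q20,q31} A14={q20,q29,q32} A15={q14,q16,q29} A16={q14,q21,q34} A23={q8,q9,q13} A24={q17,q19,q30} A25={q8,q30,q33} A26={q17,q18,q34} A34={q20,q23,q24} A35={q2,q6,q8} A36={q6,q22,q24} A45={q10,q29,q30} A46={q15,q17,q24} A56={q6,q7,q14}
  A123={q13} A126={q34} A134={q20} A145={q29} A156={q14} A235={q8} A245={q30} A246={q17} A346={q24} A356={q6}
C dims 6,15,10; δ0: rk 6, SNF 1^5·2; δ1: rk 9, SNF 1^9
degree 0: 6−6−0 = 0 → Ȟ^0 ≅ 0
degree 1: 15−9−6 = 0 plus torsion [2] → Ȟ^1 ≅ Z/2
degree 2: 10−0−9 = 1 → Ȟ^2 ≅ Z


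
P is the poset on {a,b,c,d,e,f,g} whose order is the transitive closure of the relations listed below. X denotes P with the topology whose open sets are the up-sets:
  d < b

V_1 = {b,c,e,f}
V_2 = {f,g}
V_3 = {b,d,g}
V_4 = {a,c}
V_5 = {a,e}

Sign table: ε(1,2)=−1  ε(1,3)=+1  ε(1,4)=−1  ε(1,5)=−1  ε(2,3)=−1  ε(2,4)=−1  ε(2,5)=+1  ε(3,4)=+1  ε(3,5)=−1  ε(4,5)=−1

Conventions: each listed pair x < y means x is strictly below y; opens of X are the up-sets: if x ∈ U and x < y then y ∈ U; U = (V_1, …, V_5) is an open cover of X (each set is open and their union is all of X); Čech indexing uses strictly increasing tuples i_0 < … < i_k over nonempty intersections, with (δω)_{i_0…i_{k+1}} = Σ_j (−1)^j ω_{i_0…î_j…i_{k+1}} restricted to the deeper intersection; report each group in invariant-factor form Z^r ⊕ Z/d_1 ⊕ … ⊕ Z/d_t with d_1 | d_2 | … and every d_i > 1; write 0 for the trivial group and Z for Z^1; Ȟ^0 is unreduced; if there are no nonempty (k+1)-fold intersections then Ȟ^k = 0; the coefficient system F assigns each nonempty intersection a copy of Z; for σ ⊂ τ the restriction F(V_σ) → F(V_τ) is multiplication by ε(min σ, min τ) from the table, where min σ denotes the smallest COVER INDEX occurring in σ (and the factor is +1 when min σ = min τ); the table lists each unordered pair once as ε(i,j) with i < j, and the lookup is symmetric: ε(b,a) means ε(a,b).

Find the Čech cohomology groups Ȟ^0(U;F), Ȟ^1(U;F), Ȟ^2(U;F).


nonempty overlaps:
  V12={f} V13={b} V14={c} V15={e} V23={g} V45={a}
C dims 5,6; δ0: rk 5, SNF 1^4·2
degree 0: 5−5−0 = 0 → Ȟ^0 ≅ 0
degree 1: 6−0−5 = 1 plus torsion [2] → Ȟ^1 ≅ Z ⊕ Z/2
degree 2: 0−0−0 = 0 → Ȟ^2 ≅ 0

Ȟ^0 = 0; Ȟ^1 = Z ⊕ Z/2; Ȟ^2 = 0


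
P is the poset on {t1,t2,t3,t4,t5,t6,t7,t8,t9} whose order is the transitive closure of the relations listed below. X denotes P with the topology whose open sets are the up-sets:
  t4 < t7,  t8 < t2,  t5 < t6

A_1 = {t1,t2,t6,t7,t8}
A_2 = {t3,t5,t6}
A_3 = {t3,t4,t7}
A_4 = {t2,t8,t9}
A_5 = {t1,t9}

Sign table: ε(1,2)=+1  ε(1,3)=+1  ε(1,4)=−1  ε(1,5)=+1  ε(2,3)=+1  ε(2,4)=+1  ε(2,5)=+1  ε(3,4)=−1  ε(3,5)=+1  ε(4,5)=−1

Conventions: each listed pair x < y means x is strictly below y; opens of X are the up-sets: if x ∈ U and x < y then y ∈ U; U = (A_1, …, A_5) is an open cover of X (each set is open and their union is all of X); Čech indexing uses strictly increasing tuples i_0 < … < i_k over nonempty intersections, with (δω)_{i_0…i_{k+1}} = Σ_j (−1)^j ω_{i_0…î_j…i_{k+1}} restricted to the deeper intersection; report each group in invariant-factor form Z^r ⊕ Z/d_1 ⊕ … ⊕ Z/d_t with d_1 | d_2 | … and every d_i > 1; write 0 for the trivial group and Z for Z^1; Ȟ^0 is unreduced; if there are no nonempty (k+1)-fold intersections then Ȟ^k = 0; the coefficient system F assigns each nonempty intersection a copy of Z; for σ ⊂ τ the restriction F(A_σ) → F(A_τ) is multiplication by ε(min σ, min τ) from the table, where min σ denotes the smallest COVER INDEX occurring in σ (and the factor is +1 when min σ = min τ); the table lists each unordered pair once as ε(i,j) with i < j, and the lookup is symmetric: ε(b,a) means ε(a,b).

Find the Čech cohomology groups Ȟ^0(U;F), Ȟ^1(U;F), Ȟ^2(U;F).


intersection data:
  A12={t6} A13={t7} A14={t2,t8} A15={t1} A23={t3} A45={t9}
C dims 5,6; δ0: rk 4, SNF 1^4
Ȟ^0 = (5 − 4) − 0 = 1, so Ȟ^0 ≅ Z
Ȟ^1 = (6 − 0) − 4 = 2, so Ȟ^1 ≅ Z^2
Ȟ^2 = (0 − 0) − 0 = 0, so Ȟ^2 ≅ 0

Ȟ^0(U;F) ≅ Z; Ȟ^1(U;F) ≅ Z^2; Ȟ^2(U;F) ≅ 0


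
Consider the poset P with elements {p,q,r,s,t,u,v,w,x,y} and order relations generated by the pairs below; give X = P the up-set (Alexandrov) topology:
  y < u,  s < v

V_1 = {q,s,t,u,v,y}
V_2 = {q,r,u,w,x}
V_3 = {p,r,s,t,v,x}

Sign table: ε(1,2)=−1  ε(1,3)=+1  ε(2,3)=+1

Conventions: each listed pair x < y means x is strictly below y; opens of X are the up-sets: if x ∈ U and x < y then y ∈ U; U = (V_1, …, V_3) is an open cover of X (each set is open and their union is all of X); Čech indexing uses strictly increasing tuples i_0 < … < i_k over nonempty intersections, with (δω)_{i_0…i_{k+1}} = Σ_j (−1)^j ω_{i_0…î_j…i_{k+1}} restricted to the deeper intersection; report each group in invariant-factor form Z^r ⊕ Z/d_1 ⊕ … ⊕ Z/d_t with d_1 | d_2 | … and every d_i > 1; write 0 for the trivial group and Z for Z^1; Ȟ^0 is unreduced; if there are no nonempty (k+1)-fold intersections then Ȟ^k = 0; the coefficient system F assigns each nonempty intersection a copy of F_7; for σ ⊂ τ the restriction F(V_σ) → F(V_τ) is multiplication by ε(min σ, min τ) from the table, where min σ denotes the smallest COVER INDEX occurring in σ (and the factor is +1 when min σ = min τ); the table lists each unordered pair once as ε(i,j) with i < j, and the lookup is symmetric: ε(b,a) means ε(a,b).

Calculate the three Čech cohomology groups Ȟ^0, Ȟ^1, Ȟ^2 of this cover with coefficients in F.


nonempty intersections:
  V12={q,u} V13={s,t,v} V23={r,x}
C dims 3,3; δ0: rk_F7 3
Ȟ^0: (3−3)−0=0 ⇒ 0
Ȟ^1: (3−0)−3=0 ⇒ 0
Ȟ^2: (0−0)−0=0 ⇒ 0

Ȟ^0(U;F) ≅ 0; Ȟ^1(U;F) ≅ 0; Ȟ^2(U;F) ≅ 0


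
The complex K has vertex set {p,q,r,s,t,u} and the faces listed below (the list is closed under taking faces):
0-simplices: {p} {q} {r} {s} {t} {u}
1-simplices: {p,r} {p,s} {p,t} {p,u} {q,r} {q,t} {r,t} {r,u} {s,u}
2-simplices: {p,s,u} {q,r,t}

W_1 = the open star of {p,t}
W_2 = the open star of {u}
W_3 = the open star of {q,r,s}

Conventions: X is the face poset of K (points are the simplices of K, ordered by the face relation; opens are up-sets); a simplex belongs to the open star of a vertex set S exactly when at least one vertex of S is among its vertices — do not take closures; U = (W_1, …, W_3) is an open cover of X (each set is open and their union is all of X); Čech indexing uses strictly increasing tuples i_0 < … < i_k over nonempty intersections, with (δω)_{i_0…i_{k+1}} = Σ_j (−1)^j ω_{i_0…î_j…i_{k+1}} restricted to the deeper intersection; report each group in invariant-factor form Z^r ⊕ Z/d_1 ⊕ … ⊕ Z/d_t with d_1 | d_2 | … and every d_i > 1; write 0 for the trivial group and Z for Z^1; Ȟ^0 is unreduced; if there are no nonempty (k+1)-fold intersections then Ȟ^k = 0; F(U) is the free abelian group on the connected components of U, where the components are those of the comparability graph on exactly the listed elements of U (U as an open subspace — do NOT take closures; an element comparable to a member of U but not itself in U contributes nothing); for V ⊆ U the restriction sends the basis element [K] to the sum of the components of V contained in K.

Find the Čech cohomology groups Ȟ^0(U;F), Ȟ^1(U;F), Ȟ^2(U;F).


nonempty intersections:
  W1={{p},{t},{p,r},{p,s},{p,t},{p,u},{q,t},{r,t},{p,s,u},{q,r,t}} W2={{u},{p,u},{r,u},{s,u},{p,s,u}} W3={{q},{r},{s},{p,r},{p,s},{q,r},{q,t},{r,t},{r,u},{s,u},{p,s,u},{q,r,t}}
  W12={{p,u},{p,s,u}} W13={{p,r},{p,s},{q,t},{r,t},{p,s,u},{q,r,t}} W23={{r,u},{s,u},{p,s,u}}
  W123={{p,s,u}}
components per intersection:
  W1: {{p},{t},{p,r},{p,s},{p,t},{p,u},{q,t},{r,t},{p,s,u},{q,r,t}}
  W2: {{u},{p,u},{r,u},{s,u},{p,s,u}}
  W3: {{q},{r},{p,r},{q,r},{q,t},{r,t},{r,u},{q,r,t}} {{s},{p,s},{s,u},{p,s,u}}
  W12: {{p,u},{p,s,u}}
  W13: {{p,r}} {{p,s},{p,s,u}} {{q,t},{r,t},{q,r,t}}
  W23: {{r,u}} {{s,u},{p,s,u}}
  W123: {{p,s,u}}
C dims 4,6,1; δ0: rk 3, SNF 1^3; δ1: rk 1, SNF 1^1
Ȟ^0: (4−3)−0=1 ⇒ Z
Ȟ^1: (6−1)−3=2 ⇒ Z^2
Ȟ^2: (1−0)−1=0 ⇒ 0

Ȟ^0 ≅ Z,  Ȟ^1 ≅ Z^2,  Ȟ^2 ≅ 0


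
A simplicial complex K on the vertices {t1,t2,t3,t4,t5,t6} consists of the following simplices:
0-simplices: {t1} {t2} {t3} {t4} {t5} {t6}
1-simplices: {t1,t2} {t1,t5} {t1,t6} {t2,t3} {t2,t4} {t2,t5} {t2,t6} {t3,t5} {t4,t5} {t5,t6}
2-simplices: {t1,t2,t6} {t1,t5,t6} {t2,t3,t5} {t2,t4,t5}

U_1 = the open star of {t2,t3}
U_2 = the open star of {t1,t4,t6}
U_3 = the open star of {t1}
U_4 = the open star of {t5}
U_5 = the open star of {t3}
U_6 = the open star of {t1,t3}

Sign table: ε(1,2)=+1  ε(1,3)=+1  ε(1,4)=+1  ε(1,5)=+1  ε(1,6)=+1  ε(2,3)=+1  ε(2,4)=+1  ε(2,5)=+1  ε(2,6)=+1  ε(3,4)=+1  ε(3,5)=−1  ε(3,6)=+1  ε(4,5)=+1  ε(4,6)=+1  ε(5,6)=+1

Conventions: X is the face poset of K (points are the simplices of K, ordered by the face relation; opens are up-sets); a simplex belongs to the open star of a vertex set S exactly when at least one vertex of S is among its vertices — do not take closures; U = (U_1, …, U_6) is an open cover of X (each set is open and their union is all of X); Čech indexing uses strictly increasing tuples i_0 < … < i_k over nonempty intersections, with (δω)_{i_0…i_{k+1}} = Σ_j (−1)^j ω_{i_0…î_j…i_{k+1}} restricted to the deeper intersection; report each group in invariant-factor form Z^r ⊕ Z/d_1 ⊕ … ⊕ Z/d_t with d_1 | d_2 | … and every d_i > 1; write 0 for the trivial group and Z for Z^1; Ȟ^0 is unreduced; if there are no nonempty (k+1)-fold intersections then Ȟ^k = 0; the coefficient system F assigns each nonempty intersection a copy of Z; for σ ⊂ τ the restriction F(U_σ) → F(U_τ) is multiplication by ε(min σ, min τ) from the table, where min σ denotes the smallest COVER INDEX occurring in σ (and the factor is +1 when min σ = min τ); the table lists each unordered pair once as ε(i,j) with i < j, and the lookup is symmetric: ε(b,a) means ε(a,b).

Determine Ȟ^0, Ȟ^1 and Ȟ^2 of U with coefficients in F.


nerve simplices:
  U1={{t2},{t3},{t1,t2},{t2,t3},{t2,t4},{t2,t5},{t2,t6},{t3,t5},{t1,t2,t6},{t2,t3,t5},{t2,t4,t5}} U2={{t1},{t4},{t6},{t1,t2},{t1,t5},{t1,t6},{t2,t4},{t2,t6},{t4,t5},{t5,t6},{t1,t2,t6},{t1,t5,t6},{t2,t4,t5}} U3={{t1},{t1,t2},{t1,t5},{t1,t6},{t1,t2,t6},{t1,t5,t6}} U4={{t5},{t1,t5},{t2,t5},{t3,t5},{t4,t5},{t5,t6},{t1,t5,t6},{t2,t3,t5},{t2,t4,t5}} U5={{t3},{t2,t3},{t3,t5},{t2,t3,t5}} U6={{t1},{t3},{t1,t2},{t1,t5},{t1,t6},{t2,t3},{t3,t5},{t1,t2,t6},{t1,t5,t6},{t2,t3,t5}}
  U12={{t1,t2},{t2,t4},{t2,t6},{t1,t2,t6},{t2,t4,t5}} U13={{t1,t2},{t1,t2,t6}} U14={{t2,t5},{t3,t5},{t2,t3,t5},{t2,t4,t5}} U15={{t3},{t2,t3},{t3,t5},{t2,t3,t5}} U16={{t3},{t1,t2},{t2,t3},{t3,t5},{t1,t2,t6},{t2,t3,t5}} U23={{t1},{t1,t2},{t1,t5},{t1,t6},{t1,t2,t6},{t1,t5,t6}} U24={{t1,t5},{t4,t5},{t5,t6},{t1,t5,t6},{t2,t4,t5}} U26={{t1},{t1,t2},{t1,t5},{t1,t6},{t1,t2,t6},{t1,t5,t6}} U34={{t1,t5},{t1,t5,t6}} U36={{t1},{t1,t2},{t1,t5},{t1,t6},{t1,t2,t6},{t1,t5,t6}} U45={{t3,t5},{t2,t3,t5}} U46={{t1,t5},{t3,t5},{t1,t5,t6},{t2,t3,t5}} U56={{t3},{t2,t3},{t3,t5},{t2,t3,t5}}
  U123={{t1,t2},{t1,t2,t6}} U124={{t2,t4,t5}} U126={{t1,t2},{t1,t2,t6}} U136={{t1,t2},{t1,t2,t6}} U145={{t3,t5},{t2,t3,t5}} U146={{t3,t5},{t2,t3,t5}} U156={{t3},{t2,t3},{t3,t5},{t2,t3,t5}} U234={{t1,t5},{t1,t5,t6}} U236={{t1},{t1,t2},{t1,t5},{t1,t6},{t1,t2,t6},{t1,t5,t6}} U246={{t1,t5},{t1,t5,t6}} U346={{t1,t5},{t1,t5,t6}} U456={{t3,t5},{t2,t3,t5}}
  U1236={{t1,t2},{t1,t2,t6}} U1456={{t3,t5},{t2,t3,t5}} U2346={{t1,t5},{t1,t5,t6}}
C dims 6,13,12,3; δ0: rk 5, SNF 1^5; δ1: rk 8, SNF 1^8; δ2: rk 3, SNF 1^3
degree 0: 6−5−0 = 1 → Ȟ^0 ≅ Z
degree 1: 13−8−5 = 0 → Ȟ^1 ≅ 0
degree 2: 12−3−8 = 1 → Ȟ^2 ≅ Z

Ȟ^0(U;F) ≅ Z, Ȟ^1(U;F) ≅ 0, Ȟ^2(U;F) ≅ Z


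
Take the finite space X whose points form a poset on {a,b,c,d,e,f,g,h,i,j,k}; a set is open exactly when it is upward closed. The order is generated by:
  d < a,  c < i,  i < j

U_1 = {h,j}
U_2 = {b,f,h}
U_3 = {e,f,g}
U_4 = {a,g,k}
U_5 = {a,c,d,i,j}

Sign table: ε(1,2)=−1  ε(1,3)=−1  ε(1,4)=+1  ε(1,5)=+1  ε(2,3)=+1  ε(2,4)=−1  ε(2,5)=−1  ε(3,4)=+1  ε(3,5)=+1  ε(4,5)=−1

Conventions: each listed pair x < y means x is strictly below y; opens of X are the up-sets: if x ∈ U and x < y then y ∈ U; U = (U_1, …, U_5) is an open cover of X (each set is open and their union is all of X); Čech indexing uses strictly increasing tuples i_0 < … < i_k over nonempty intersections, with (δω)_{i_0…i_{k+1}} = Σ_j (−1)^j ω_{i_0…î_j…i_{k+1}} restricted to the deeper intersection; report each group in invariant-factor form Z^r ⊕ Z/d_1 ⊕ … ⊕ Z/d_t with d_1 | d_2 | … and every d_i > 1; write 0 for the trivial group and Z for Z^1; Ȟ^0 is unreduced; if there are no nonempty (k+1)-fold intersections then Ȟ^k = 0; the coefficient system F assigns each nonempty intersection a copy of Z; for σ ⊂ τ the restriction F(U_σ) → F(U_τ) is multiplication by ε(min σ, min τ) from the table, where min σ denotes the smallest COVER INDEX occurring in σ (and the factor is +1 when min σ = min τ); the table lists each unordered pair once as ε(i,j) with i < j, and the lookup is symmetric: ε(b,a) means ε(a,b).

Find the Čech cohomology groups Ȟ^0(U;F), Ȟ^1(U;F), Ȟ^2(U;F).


Ȟ^0(U;F) ≅ Z; Ȟ^1(U;F) ≅ Z; Ȟ^2(U;F) ≅ 0

cover nerve:
  U12={h} U15={j} U23={f} U34={g} U45={a}
C dims 5,5; δ0: rk 4, SNF 1^4
Ȟ^0: (5−4)−0=1 ⇒ Z
Ȟ^1: (5−0)−4=1 ⇒ Z
Ȟ^2: (0−0)−0=0 ⇒ 0


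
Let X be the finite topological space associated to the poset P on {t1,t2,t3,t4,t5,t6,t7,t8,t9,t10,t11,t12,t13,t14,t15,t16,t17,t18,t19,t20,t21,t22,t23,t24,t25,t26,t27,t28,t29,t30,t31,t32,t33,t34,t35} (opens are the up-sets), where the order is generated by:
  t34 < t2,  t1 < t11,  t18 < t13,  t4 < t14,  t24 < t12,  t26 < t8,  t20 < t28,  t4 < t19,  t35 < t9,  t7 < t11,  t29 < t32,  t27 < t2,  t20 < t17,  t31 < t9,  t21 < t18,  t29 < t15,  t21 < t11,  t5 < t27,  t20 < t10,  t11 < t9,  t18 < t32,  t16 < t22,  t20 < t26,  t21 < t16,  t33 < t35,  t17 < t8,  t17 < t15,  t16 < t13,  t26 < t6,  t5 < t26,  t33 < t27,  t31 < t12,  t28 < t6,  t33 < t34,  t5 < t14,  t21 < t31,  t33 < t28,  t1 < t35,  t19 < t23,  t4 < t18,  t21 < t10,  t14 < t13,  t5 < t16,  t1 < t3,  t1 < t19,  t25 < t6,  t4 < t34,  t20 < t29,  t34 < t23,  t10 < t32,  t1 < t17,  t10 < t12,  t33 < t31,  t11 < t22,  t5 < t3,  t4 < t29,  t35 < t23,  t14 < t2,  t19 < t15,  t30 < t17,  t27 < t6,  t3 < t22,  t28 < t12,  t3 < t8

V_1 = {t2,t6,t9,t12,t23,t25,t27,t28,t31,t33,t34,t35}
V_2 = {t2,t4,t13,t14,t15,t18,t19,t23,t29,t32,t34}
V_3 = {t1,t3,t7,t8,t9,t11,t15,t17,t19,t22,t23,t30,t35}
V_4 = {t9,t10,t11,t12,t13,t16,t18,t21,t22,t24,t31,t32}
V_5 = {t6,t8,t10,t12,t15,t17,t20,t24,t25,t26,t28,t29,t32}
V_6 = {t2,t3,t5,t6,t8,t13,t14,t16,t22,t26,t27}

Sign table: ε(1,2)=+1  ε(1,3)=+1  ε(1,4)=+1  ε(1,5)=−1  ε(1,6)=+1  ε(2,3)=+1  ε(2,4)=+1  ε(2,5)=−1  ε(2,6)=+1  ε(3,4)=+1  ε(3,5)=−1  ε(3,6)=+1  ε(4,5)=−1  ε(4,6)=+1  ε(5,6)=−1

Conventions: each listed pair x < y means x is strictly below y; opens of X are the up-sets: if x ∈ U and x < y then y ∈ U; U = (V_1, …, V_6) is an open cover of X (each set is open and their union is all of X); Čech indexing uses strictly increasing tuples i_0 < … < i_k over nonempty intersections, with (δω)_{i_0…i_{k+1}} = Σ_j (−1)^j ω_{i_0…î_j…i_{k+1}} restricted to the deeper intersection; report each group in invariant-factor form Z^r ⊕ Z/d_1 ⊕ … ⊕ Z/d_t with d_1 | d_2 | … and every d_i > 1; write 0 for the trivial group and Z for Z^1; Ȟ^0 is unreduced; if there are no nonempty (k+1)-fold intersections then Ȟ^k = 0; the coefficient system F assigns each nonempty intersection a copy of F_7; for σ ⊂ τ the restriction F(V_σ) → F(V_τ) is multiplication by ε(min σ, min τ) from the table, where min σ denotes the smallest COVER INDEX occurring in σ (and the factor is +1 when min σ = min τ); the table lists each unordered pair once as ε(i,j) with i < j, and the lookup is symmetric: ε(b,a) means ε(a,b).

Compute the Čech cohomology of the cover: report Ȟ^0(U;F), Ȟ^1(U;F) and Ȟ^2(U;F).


nerve of the cover:
  V12={t2,t23,t34} V13={t9,t23,t35} V14={t9,t12,t31} V15={t6,t12,t25,t28} V16={t2,t6,t27} V23={t15,t19,t23} V24={t13,t18,t32} V25={t15,t29,t32} V26={t2,t13,t14} V34={t9,t11,t22} V35={t8,t15,t17} V36={t3,t8,t22} V45={t10,t12,t24,t32} V46={t13,t16,t22} V56={t6,t8,t26}
  V123={t23} V126={t2} V134={t9} V145={t12} V156={t6} V235={t15} V245={t32} V246={t13} V346={t22} V356={t8}
C dims 6,15,10; δ0: rk_F7 5; δ1: rk_F7 10
Ȟ^0 = (6 − 5) − 0 = 1, so Ȟ^0 ≅ Z/7
Ȟ^1 = (15 − 10) − 5 = 0, so Ȟ^1 ≅ 0
Ȟ^2 = (10 − 0) − 10 = 0, so Ȟ^2 ≅ 0

Ȟ^0 ≅ Z/7; Ȟ^1 ≅ 0; Ȟ^2 ≅ 0


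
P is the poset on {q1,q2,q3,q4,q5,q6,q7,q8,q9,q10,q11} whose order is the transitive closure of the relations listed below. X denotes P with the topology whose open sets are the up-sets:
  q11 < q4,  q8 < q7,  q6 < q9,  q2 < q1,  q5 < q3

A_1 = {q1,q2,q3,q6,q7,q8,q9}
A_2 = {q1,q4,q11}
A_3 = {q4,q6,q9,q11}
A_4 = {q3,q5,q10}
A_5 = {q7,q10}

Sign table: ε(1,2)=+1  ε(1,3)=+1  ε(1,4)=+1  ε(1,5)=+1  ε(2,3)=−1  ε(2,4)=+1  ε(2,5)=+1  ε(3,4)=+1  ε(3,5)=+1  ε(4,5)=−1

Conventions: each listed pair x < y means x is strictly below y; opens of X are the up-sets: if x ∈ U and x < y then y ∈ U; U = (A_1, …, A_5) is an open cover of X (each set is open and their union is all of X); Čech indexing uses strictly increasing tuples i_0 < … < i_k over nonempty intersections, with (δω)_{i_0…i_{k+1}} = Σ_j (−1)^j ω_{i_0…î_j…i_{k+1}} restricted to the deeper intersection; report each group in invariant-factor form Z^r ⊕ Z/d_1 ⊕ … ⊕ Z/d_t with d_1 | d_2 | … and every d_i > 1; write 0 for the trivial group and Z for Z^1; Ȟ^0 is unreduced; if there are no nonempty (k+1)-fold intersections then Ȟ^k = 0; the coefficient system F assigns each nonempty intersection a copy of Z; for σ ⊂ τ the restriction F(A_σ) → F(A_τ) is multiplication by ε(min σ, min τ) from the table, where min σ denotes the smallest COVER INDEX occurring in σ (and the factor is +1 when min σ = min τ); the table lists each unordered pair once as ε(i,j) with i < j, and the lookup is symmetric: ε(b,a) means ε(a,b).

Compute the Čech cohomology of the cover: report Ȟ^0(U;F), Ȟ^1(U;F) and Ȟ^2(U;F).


Ȟ^0 = 0,  Ȟ^1 = Z ⊕ Z/2,  Ȟ^2 = 0

nerve simplices:
  A12={q1} A13={q6,q9} A14={q3} A15={q7} A23={q4,q11} A45={q10}
C dims 5,6; δ0: rk 5, SNF 1^4·2
degree 0: 5−5−0 = 0 → Ȟ^0 ≅ 0
degree 1: 6−0−5 = 1 plus torsion [2] → Ȟ^1 ≅ Z ⊕ Z/2
degree 2: 0−0−0 = 0 → Ȟ^2 ≅ 0


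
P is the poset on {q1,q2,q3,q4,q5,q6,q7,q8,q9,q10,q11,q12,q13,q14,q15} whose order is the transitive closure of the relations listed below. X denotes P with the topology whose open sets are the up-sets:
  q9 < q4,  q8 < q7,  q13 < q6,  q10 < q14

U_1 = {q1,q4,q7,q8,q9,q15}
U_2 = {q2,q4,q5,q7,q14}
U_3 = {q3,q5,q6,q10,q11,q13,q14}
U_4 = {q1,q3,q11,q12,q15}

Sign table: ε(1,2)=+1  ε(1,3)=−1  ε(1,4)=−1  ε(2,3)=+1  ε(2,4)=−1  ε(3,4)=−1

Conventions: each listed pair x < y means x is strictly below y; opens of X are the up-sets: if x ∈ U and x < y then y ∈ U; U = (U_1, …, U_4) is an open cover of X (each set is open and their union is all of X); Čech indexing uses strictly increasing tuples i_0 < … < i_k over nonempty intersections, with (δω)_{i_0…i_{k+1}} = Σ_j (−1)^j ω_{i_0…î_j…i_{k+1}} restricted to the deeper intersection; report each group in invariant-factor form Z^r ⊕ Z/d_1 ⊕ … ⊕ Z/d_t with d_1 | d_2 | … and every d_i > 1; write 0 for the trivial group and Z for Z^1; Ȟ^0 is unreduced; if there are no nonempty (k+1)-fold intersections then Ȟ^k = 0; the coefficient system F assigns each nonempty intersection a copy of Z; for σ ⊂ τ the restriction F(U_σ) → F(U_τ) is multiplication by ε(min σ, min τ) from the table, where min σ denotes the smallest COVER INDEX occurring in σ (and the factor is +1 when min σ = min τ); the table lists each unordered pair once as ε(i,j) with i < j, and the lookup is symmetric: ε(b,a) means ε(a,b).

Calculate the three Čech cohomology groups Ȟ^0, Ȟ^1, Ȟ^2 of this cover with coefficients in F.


Ȟ^0(U;F) ≅ Z, Ȟ^1(U;F) ≅ Z, Ȟ^2(U;F) ≅ 0

nerve of the cover:
  U12={q4,q7} U14={q1,q15} U23={q5,q14} U34={q3,q11}
C dims 4,4; δ0: rk 3, SNF 1^3
Ȟ^0 = (4 − 3) − 0 = 1, so Ȟ^0 ≅ Z
Ȟ^1 = (4 − 0) − 3 = 1, so Ȟ^1 ≅ Z
Ȟ^2 = (0 − 0) − 0 = 0, so Ȟ^2 ≅ 0


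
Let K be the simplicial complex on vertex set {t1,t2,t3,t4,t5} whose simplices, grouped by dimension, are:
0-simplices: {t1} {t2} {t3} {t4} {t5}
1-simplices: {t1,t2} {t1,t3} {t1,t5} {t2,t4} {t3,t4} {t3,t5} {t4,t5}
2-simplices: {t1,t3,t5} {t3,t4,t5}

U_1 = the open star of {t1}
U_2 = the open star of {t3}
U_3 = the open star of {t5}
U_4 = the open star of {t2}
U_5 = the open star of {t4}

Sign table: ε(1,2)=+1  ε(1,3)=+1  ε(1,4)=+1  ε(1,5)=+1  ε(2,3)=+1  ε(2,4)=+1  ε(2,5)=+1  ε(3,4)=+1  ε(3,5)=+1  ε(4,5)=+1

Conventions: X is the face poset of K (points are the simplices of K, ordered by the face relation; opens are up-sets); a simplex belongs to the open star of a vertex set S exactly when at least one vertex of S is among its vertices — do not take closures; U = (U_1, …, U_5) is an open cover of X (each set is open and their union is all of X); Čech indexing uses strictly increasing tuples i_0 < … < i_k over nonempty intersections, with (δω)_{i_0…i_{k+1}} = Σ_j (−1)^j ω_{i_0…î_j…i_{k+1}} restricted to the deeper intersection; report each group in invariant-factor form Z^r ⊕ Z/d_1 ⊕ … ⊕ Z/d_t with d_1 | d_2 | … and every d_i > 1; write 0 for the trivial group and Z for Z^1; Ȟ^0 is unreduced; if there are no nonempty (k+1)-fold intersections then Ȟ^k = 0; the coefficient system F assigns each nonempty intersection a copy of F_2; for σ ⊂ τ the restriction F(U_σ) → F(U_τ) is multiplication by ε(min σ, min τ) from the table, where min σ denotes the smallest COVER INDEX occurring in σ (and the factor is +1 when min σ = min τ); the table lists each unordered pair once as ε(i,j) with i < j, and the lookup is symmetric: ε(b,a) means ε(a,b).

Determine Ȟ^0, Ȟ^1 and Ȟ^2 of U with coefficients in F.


Ȟ^0(U;F) ≅ Z/2,  Ȟ^1(U;F) ≅ Z/2,  Ȟ^2(U;F) ≅ 0

nonempty overlaps:
  U1={{t1},{t1,t2},{t1,t3},{t1,t5},{t1,t3,t5}} U2={{t3},{t1,t3},{t3,t4},{t3,t5},{t1,t3,t5},{t3,t4,t5}} U3={{t5},{t1,t5},{t3,t5},{t4,t5},{t1,t3,t5},{t3,t4,t5}} U4={{t2},{t1,t2},{t2,t4}} U5={{t4},{t2,t4},{t3,t4},{t4,t5},{t3,t4,t5}}
  U12={{t1,t3},{t1,t3,t5}} U13={{t1,t5},{t1,t3,t5}} U14={{t1,t2}} U23={{t3,t5},{t1,t3,t5},{t3,t4,t5}} U25={{t3,t4},{t3,t4,t5}} U35={{t4,t5},{t3,t4,t5}} U45={{t2,t4}}
  U123={{t1,t3,t5}} U235={{t3,t4,t5}}
C dims 5,7,2; δ0: rk_F2 4; δ1: rk_F2 2
degree 0: 5−4−0 = 1 → Ȟ^0 ≅ Z/2
degree 1: 7−2−4 = 1 → Ȟ^1 ≅ Z/2
degree 2: 2−0−2 = 0 → Ȟ^2 ≅ 0


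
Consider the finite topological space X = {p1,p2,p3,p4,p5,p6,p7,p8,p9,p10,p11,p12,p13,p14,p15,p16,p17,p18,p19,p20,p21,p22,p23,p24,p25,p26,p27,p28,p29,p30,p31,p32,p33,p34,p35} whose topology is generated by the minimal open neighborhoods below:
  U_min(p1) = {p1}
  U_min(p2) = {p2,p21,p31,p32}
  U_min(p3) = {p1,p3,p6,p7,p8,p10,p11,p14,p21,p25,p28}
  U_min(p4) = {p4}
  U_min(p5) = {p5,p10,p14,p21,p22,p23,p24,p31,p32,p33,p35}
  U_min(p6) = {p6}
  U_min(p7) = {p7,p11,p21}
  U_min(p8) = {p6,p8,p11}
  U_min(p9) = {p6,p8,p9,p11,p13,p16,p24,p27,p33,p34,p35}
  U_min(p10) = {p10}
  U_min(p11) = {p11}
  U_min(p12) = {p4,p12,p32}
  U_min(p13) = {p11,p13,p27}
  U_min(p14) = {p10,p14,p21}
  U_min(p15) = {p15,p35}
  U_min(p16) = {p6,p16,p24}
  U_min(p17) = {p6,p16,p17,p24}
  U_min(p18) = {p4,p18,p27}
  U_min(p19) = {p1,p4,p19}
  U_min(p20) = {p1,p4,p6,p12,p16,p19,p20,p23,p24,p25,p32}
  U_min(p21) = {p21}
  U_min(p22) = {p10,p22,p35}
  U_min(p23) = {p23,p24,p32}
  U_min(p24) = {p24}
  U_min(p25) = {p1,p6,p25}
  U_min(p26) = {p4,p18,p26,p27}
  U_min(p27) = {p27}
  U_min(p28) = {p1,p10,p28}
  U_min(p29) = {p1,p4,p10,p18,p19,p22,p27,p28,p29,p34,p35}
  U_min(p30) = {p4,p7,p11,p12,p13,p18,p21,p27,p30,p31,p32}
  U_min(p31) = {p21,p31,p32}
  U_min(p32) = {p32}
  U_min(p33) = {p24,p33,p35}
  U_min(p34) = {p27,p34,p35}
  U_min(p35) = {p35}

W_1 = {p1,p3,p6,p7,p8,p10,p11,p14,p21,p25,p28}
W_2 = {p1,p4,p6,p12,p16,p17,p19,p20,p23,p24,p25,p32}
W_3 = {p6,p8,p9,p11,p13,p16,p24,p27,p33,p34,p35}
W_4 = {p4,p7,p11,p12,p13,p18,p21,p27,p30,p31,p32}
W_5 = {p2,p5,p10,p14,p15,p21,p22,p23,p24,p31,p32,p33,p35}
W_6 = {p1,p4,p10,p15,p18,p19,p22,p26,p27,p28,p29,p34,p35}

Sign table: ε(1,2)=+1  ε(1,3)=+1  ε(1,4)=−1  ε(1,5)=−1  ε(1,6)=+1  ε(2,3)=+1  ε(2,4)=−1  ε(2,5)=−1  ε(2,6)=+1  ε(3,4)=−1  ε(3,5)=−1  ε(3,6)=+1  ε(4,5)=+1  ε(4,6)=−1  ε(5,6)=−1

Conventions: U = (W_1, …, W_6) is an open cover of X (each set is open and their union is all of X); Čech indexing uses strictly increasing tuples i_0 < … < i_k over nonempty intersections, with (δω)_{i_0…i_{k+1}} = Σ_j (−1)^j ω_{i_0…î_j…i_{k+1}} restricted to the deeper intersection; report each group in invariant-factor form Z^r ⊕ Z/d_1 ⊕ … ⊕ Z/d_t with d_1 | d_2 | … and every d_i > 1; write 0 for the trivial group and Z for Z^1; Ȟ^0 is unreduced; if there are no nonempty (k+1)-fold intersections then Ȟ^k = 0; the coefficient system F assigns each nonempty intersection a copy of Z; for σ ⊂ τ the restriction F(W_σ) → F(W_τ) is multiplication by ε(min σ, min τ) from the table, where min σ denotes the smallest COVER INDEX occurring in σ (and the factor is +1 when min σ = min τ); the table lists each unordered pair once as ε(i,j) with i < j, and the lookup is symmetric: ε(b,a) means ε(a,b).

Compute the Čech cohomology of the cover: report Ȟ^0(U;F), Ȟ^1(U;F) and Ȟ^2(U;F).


cover nerve:
  W12={p1,p6,p25} W13={p6,p8,p11} W14={p7,p11,p21} W15={p10,p14,p21} W16={p1,p10,p28} W23={p6,p16,p24} W24={p4,p12,p32} W25={p23,p24,p32} W26={p1,p4,p19} W34={p11,p13,p27} W35={p24,p33,p35} W36={p27,p34,p35} W45={p21,p31,p32} W46={p4,p18,p27} W56={p10,p15,p22,p35}
  W123={p6} W126={p1} W134={p11} W145={p21} W156={p10} W235={p24} W245={p32} W246={p4} W346={p27} W356={p35}
C dims 6,15,10; δ0: rk 5, SNF 1^5; δ1: rk 10, SNF 1^9·2
Ȟ^0: (6−5)−0=1 ⇒ Z
Ȟ^1: (15−10)−5=0 ⇒ 0
Ȟ^2: (10−0)−10=0 plus torsion [2] ⇒ Z/2

Ȟ^0 = Z, Ȟ^1 = 0, Ȟ^2 = Z/2


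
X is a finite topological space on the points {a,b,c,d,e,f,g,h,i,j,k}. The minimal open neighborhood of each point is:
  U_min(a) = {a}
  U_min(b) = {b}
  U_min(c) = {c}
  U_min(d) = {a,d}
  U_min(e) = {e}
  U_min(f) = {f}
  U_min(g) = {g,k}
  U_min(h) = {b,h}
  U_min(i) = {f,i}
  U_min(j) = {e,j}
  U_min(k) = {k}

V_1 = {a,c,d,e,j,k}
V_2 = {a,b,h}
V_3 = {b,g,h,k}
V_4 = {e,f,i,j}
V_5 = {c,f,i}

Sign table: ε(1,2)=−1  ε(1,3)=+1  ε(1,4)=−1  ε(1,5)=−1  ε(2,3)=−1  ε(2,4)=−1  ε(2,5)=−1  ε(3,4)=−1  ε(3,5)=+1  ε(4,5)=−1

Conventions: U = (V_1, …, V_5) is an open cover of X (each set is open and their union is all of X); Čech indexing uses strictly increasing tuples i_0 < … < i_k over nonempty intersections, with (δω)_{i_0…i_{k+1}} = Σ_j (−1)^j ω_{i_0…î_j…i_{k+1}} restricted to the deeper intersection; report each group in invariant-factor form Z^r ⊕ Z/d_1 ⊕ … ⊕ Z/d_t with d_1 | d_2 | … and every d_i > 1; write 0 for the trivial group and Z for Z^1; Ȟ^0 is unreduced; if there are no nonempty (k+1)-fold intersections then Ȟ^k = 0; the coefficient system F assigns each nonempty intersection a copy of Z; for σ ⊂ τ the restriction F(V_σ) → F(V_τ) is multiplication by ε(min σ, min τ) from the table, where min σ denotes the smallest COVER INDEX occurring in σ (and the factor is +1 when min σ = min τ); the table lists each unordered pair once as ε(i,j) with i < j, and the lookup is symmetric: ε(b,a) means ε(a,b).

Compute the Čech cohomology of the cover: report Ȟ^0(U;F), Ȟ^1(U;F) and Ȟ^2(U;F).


Ȟ^0(U;F) ≅ 0,  Ȟ^1(U;F) ≅ Z ⊕ Z/2,  Ȟ^2(U;F) ≅ 0

nerve simplices:
  V12={a} V13={k} V14={e,j} V15={c} V23={b,h} V45={f,i}
C dims 5,6; δ0: rk 5, SNF 1^4·2
degree 0: 5−5−0 = 0 → Ȟ^0 ≅ 0
degree 1: 6−0−5 = 1 plus torsion [2] → Ȟ^1 ≅ Z ⊕ Z/2
degree 2: 0−0−0 = 0 → Ȟ^2 ≅ 0
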